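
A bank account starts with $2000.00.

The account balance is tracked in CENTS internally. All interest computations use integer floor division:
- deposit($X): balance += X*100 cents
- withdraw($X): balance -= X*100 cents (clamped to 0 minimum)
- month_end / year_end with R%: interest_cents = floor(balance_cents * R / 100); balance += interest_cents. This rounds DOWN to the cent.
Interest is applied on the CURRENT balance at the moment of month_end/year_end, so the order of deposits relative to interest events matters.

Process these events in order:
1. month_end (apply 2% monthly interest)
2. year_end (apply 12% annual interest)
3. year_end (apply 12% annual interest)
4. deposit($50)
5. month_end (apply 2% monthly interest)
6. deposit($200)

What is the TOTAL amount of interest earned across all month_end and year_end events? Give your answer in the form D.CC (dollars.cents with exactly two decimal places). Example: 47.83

After 1 (month_end (apply 2% monthly interest)): balance=$2040.00 total_interest=$40.00
After 2 (year_end (apply 12% annual interest)): balance=$2284.80 total_interest=$284.80
After 3 (year_end (apply 12% annual interest)): balance=$2558.97 total_interest=$558.97
After 4 (deposit($50)): balance=$2608.97 total_interest=$558.97
After 5 (month_end (apply 2% monthly interest)): balance=$2661.14 total_interest=$611.14
After 6 (deposit($200)): balance=$2861.14 total_interest=$611.14

Answer: 611.14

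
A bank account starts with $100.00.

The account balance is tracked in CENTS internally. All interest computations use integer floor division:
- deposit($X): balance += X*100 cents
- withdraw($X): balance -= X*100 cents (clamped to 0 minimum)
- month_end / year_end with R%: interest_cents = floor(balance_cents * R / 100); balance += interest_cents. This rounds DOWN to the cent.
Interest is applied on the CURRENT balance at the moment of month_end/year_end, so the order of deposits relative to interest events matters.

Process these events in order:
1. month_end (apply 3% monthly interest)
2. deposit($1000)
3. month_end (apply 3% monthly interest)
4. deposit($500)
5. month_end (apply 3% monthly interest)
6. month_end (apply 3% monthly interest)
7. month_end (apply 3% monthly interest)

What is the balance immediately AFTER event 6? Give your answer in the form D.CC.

Answer: 1735.72

Derivation:
After 1 (month_end (apply 3% monthly interest)): balance=$103.00 total_interest=$3.00
After 2 (deposit($1000)): balance=$1103.00 total_interest=$3.00
After 3 (month_end (apply 3% monthly interest)): balance=$1136.09 total_interest=$36.09
After 4 (deposit($500)): balance=$1636.09 total_interest=$36.09
After 5 (month_end (apply 3% monthly interest)): balance=$1685.17 total_interest=$85.17
After 6 (month_end (apply 3% monthly interest)): balance=$1735.72 total_interest=$135.72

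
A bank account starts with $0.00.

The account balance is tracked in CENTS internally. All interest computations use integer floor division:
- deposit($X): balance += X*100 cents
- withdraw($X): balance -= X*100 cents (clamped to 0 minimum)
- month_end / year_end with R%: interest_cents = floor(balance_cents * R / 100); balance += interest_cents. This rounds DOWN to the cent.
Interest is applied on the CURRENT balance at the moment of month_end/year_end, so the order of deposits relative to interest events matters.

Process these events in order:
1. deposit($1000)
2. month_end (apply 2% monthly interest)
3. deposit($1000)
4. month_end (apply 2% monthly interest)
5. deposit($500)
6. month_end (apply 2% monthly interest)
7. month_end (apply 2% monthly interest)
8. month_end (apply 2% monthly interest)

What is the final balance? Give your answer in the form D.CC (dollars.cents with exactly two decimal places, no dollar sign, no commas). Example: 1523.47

After 1 (deposit($1000)): balance=$1000.00 total_interest=$0.00
After 2 (month_end (apply 2% monthly interest)): balance=$1020.00 total_interest=$20.00
After 3 (deposit($1000)): balance=$2020.00 total_interest=$20.00
After 4 (month_end (apply 2% monthly interest)): balance=$2060.40 total_interest=$60.40
After 5 (deposit($500)): balance=$2560.40 total_interest=$60.40
After 6 (month_end (apply 2% monthly interest)): balance=$2611.60 total_interest=$111.60
After 7 (month_end (apply 2% monthly interest)): balance=$2663.83 total_interest=$163.83
After 8 (month_end (apply 2% monthly interest)): balance=$2717.10 total_interest=$217.10

Answer: 2717.10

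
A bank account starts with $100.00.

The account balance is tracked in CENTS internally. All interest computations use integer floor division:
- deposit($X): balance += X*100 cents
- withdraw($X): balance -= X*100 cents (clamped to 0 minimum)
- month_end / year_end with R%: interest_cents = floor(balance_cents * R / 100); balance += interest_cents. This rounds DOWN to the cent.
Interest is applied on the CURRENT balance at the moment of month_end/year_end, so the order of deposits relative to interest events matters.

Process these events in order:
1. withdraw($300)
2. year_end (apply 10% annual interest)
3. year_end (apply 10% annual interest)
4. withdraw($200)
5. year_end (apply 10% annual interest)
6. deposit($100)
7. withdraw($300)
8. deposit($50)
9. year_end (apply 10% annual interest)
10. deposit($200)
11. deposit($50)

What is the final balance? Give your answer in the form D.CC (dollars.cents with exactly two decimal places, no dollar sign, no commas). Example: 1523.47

Answer: 305.00

Derivation:
After 1 (withdraw($300)): balance=$0.00 total_interest=$0.00
After 2 (year_end (apply 10% annual interest)): balance=$0.00 total_interest=$0.00
After 3 (year_end (apply 10% annual interest)): balance=$0.00 total_interest=$0.00
After 4 (withdraw($200)): balance=$0.00 total_interest=$0.00
After 5 (year_end (apply 10% annual interest)): balance=$0.00 total_interest=$0.00
After 6 (deposit($100)): balance=$100.00 total_interest=$0.00
After 7 (withdraw($300)): balance=$0.00 total_interest=$0.00
After 8 (deposit($50)): balance=$50.00 total_interest=$0.00
After 9 (year_end (apply 10% annual interest)): balance=$55.00 total_interest=$5.00
After 10 (deposit($200)): balance=$255.00 total_interest=$5.00
After 11 (deposit($50)): balance=$305.00 total_interest=$5.00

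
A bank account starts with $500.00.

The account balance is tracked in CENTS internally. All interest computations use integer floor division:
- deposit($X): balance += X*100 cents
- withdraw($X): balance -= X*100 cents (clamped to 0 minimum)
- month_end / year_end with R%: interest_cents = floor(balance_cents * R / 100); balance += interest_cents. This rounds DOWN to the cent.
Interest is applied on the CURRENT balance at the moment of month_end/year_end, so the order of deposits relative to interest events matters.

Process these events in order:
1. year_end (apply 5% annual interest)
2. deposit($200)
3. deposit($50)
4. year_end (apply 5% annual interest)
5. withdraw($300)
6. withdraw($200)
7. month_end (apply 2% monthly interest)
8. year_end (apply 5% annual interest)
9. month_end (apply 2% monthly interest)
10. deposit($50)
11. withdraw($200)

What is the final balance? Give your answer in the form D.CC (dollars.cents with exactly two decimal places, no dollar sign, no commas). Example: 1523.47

After 1 (year_end (apply 5% annual interest)): balance=$525.00 total_interest=$25.00
After 2 (deposit($200)): balance=$725.00 total_interest=$25.00
After 3 (deposit($50)): balance=$775.00 total_interest=$25.00
After 4 (year_end (apply 5% annual interest)): balance=$813.75 total_interest=$63.75
After 5 (withdraw($300)): balance=$513.75 total_interest=$63.75
After 6 (withdraw($200)): balance=$313.75 total_interest=$63.75
After 7 (month_end (apply 2% monthly interest)): balance=$320.02 total_interest=$70.02
After 8 (year_end (apply 5% annual interest)): balance=$336.02 total_interest=$86.02
After 9 (month_end (apply 2% monthly interest)): balance=$342.74 total_interest=$92.74
After 10 (deposit($50)): balance=$392.74 total_interest=$92.74
After 11 (withdraw($200)): balance=$192.74 total_interest=$92.74

Answer: 192.74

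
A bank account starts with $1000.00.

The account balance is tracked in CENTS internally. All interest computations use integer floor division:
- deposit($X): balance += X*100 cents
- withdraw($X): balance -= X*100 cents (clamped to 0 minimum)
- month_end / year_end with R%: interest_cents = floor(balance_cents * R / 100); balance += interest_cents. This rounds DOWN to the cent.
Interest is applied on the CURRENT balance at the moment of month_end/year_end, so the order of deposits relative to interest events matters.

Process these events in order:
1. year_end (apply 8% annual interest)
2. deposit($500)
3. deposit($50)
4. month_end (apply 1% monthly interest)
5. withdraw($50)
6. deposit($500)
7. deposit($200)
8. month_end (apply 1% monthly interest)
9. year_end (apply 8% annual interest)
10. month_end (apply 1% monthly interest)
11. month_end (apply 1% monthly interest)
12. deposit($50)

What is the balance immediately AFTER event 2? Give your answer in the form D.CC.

Answer: 1580.00

Derivation:
After 1 (year_end (apply 8% annual interest)): balance=$1080.00 total_interest=$80.00
After 2 (deposit($500)): balance=$1580.00 total_interest=$80.00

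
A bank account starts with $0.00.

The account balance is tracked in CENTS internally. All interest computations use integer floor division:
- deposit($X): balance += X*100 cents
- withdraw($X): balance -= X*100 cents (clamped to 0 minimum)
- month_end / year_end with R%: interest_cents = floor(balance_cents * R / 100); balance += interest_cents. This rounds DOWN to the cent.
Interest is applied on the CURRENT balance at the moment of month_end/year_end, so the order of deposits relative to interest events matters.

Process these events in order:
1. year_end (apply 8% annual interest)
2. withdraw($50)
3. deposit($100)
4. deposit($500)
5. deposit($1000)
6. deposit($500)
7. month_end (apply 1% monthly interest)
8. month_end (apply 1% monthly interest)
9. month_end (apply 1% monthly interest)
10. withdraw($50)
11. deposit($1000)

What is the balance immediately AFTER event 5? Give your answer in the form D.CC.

Answer: 1600.00

Derivation:
After 1 (year_end (apply 8% annual interest)): balance=$0.00 total_interest=$0.00
After 2 (withdraw($50)): balance=$0.00 total_interest=$0.00
After 3 (deposit($100)): balance=$100.00 total_interest=$0.00
After 4 (deposit($500)): balance=$600.00 total_interest=$0.00
After 5 (deposit($1000)): balance=$1600.00 total_interest=$0.00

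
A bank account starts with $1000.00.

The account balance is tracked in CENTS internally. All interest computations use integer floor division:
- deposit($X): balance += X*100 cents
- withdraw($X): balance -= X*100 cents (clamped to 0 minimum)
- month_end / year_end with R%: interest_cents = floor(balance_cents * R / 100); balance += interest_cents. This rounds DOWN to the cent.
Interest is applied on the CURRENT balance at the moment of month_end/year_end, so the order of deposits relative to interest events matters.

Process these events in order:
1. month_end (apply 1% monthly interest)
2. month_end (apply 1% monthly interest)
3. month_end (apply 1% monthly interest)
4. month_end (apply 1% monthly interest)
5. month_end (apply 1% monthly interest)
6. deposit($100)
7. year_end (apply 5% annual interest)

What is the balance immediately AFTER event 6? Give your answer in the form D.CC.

Answer: 1151.00

Derivation:
After 1 (month_end (apply 1% monthly interest)): balance=$1010.00 total_interest=$10.00
After 2 (month_end (apply 1% monthly interest)): balance=$1020.10 total_interest=$20.10
After 3 (month_end (apply 1% monthly interest)): balance=$1030.30 total_interest=$30.30
After 4 (month_end (apply 1% monthly interest)): balance=$1040.60 total_interest=$40.60
After 5 (month_end (apply 1% monthly interest)): balance=$1051.00 total_interest=$51.00
After 6 (deposit($100)): balance=$1151.00 total_interest=$51.00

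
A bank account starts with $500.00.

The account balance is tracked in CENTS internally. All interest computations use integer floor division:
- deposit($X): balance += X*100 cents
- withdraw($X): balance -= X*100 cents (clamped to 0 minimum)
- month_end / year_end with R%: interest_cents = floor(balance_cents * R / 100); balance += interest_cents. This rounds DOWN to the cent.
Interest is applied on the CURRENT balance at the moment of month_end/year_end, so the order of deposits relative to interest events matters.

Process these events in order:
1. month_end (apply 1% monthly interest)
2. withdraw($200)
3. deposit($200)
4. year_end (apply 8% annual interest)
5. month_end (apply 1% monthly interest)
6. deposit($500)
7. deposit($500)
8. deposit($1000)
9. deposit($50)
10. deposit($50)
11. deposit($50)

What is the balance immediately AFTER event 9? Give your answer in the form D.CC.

After 1 (month_end (apply 1% monthly interest)): balance=$505.00 total_interest=$5.00
After 2 (withdraw($200)): balance=$305.00 total_interest=$5.00
After 3 (deposit($200)): balance=$505.00 total_interest=$5.00
After 4 (year_end (apply 8% annual interest)): balance=$545.40 total_interest=$45.40
After 5 (month_end (apply 1% monthly interest)): balance=$550.85 total_interest=$50.85
After 6 (deposit($500)): balance=$1050.85 total_interest=$50.85
After 7 (deposit($500)): balance=$1550.85 total_interest=$50.85
After 8 (deposit($1000)): balance=$2550.85 total_interest=$50.85
After 9 (deposit($50)): balance=$2600.85 total_interest=$50.85

Answer: 2600.85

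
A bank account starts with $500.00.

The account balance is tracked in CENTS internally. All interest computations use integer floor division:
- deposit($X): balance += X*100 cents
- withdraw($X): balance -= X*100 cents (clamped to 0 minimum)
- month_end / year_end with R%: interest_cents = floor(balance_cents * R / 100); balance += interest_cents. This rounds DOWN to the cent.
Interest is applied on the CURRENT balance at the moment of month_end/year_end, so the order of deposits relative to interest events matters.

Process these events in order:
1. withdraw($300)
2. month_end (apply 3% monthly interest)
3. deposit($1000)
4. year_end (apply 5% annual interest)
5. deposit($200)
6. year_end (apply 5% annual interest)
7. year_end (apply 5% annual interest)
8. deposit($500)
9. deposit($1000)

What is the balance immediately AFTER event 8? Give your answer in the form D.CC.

Answer: 2116.59

Derivation:
After 1 (withdraw($300)): balance=$200.00 total_interest=$0.00
After 2 (month_end (apply 3% monthly interest)): balance=$206.00 total_interest=$6.00
After 3 (deposit($1000)): balance=$1206.00 total_interest=$6.00
After 4 (year_end (apply 5% annual interest)): balance=$1266.30 total_interest=$66.30
After 5 (deposit($200)): balance=$1466.30 total_interest=$66.30
After 6 (year_end (apply 5% annual interest)): balance=$1539.61 total_interest=$139.61
After 7 (year_end (apply 5% annual interest)): balance=$1616.59 total_interest=$216.59
After 8 (deposit($500)): balance=$2116.59 total_interest=$216.59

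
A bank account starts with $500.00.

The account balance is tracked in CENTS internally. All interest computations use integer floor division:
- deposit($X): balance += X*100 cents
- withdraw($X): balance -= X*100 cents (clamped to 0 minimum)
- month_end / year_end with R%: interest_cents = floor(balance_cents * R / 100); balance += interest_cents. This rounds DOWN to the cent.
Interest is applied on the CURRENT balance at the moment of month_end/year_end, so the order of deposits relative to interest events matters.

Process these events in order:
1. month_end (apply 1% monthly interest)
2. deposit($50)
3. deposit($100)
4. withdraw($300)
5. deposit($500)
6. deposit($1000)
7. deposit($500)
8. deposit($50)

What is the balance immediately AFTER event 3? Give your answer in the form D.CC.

After 1 (month_end (apply 1% monthly interest)): balance=$505.00 total_interest=$5.00
After 2 (deposit($50)): balance=$555.00 total_interest=$5.00
After 3 (deposit($100)): balance=$655.00 total_interest=$5.00

Answer: 655.00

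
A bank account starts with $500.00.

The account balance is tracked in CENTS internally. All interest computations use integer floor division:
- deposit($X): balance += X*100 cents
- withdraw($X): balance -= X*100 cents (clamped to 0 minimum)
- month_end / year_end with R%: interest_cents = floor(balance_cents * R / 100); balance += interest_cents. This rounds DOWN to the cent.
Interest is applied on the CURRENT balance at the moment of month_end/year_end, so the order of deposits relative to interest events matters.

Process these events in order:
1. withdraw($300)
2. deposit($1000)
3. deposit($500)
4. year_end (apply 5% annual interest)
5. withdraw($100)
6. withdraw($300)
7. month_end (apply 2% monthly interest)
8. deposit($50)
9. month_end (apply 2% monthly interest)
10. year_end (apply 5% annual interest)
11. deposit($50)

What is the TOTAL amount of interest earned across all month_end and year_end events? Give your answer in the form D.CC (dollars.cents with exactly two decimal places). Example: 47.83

After 1 (withdraw($300)): balance=$200.00 total_interest=$0.00
After 2 (deposit($1000)): balance=$1200.00 total_interest=$0.00
After 3 (deposit($500)): balance=$1700.00 total_interest=$0.00
After 4 (year_end (apply 5% annual interest)): balance=$1785.00 total_interest=$85.00
After 5 (withdraw($100)): balance=$1685.00 total_interest=$85.00
After 6 (withdraw($300)): balance=$1385.00 total_interest=$85.00
After 7 (month_end (apply 2% monthly interest)): balance=$1412.70 total_interest=$112.70
After 8 (deposit($50)): balance=$1462.70 total_interest=$112.70
After 9 (month_end (apply 2% monthly interest)): balance=$1491.95 total_interest=$141.95
After 10 (year_end (apply 5% annual interest)): balance=$1566.54 total_interest=$216.54
After 11 (deposit($50)): balance=$1616.54 total_interest=$216.54

Answer: 216.54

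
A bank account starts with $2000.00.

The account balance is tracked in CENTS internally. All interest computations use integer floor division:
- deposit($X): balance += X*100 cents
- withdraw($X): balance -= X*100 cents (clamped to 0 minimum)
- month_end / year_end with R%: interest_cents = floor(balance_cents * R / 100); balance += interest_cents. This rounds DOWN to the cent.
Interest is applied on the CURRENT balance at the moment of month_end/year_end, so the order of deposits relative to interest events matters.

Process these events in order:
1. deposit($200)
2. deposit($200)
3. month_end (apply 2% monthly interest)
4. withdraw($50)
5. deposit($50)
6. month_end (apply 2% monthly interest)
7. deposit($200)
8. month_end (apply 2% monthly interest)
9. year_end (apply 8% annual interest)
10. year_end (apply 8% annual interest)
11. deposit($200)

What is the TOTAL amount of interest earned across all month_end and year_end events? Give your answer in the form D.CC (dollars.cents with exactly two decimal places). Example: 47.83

Answer: 608.63

Derivation:
After 1 (deposit($200)): balance=$2200.00 total_interest=$0.00
After 2 (deposit($200)): balance=$2400.00 total_interest=$0.00
After 3 (month_end (apply 2% monthly interest)): balance=$2448.00 total_interest=$48.00
After 4 (withdraw($50)): balance=$2398.00 total_interest=$48.00
After 5 (deposit($50)): balance=$2448.00 total_interest=$48.00
After 6 (month_end (apply 2% monthly interest)): balance=$2496.96 total_interest=$96.96
After 7 (deposit($200)): balance=$2696.96 total_interest=$96.96
After 8 (month_end (apply 2% monthly interest)): balance=$2750.89 total_interest=$150.89
After 9 (year_end (apply 8% annual interest)): balance=$2970.96 total_interest=$370.96
After 10 (year_end (apply 8% annual interest)): balance=$3208.63 total_interest=$608.63
After 11 (deposit($200)): balance=$3408.63 total_interest=$608.63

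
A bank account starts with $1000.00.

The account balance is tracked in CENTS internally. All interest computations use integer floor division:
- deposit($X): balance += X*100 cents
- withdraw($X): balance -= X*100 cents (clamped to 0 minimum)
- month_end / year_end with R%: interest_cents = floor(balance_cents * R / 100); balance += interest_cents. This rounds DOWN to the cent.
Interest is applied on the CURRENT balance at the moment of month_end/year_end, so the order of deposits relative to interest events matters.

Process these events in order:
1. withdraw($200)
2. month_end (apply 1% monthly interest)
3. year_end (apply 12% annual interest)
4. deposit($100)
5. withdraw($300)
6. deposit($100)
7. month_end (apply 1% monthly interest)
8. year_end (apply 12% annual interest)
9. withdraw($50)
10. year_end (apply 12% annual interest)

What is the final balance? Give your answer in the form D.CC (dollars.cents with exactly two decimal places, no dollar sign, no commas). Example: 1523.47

After 1 (withdraw($200)): balance=$800.00 total_interest=$0.00
After 2 (month_end (apply 1% monthly interest)): balance=$808.00 total_interest=$8.00
After 3 (year_end (apply 12% annual interest)): balance=$904.96 total_interest=$104.96
After 4 (deposit($100)): balance=$1004.96 total_interest=$104.96
After 5 (withdraw($300)): balance=$704.96 total_interest=$104.96
After 6 (deposit($100)): balance=$804.96 total_interest=$104.96
After 7 (month_end (apply 1% monthly interest)): balance=$813.00 total_interest=$113.00
After 8 (year_end (apply 12% annual interest)): balance=$910.56 total_interest=$210.56
After 9 (withdraw($50)): balance=$860.56 total_interest=$210.56
After 10 (year_end (apply 12% annual interest)): balance=$963.82 total_interest=$313.82

Answer: 963.82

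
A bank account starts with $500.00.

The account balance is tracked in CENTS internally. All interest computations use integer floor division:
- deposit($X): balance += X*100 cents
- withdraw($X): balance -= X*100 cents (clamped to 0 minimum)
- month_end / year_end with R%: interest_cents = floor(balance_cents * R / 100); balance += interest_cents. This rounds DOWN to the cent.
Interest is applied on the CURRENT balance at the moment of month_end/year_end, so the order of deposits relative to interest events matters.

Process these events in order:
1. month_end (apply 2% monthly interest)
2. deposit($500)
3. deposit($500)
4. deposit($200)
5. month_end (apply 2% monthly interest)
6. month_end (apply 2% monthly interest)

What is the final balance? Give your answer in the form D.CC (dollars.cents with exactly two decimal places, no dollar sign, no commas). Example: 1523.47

After 1 (month_end (apply 2% monthly interest)): balance=$510.00 total_interest=$10.00
After 2 (deposit($500)): balance=$1010.00 total_interest=$10.00
After 3 (deposit($500)): balance=$1510.00 total_interest=$10.00
After 4 (deposit($200)): balance=$1710.00 total_interest=$10.00
After 5 (month_end (apply 2% monthly interest)): balance=$1744.20 total_interest=$44.20
After 6 (month_end (apply 2% monthly interest)): balance=$1779.08 total_interest=$79.08

Answer: 1779.08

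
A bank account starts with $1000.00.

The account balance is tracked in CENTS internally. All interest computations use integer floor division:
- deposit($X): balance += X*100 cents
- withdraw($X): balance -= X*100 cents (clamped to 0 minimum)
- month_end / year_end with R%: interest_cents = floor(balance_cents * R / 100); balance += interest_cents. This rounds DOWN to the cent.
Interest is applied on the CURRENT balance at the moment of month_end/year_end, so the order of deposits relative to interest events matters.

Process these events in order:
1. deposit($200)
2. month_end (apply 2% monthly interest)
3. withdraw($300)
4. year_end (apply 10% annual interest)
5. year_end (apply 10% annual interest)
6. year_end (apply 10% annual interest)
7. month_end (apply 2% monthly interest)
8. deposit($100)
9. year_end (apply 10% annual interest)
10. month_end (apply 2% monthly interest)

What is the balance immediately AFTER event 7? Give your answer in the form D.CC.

Answer: 1254.43

Derivation:
After 1 (deposit($200)): balance=$1200.00 total_interest=$0.00
After 2 (month_end (apply 2% monthly interest)): balance=$1224.00 total_interest=$24.00
After 3 (withdraw($300)): balance=$924.00 total_interest=$24.00
After 4 (year_end (apply 10% annual interest)): balance=$1016.40 total_interest=$116.40
After 5 (year_end (apply 10% annual interest)): balance=$1118.04 total_interest=$218.04
After 6 (year_end (apply 10% annual interest)): balance=$1229.84 total_interest=$329.84
After 7 (month_end (apply 2% monthly interest)): balance=$1254.43 total_interest=$354.43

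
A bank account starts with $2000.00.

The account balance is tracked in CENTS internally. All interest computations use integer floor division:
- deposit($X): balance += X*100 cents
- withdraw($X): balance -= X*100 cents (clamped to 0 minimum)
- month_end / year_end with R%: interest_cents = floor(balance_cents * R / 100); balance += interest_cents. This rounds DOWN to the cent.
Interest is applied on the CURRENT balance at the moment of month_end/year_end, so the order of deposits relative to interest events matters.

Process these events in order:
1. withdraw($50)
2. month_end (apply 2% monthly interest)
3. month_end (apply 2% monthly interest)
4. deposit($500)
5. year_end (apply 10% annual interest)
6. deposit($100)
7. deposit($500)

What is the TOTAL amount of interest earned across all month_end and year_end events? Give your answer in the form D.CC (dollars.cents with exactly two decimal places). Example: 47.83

After 1 (withdraw($50)): balance=$1950.00 total_interest=$0.00
After 2 (month_end (apply 2% monthly interest)): balance=$1989.00 total_interest=$39.00
After 3 (month_end (apply 2% monthly interest)): balance=$2028.78 total_interest=$78.78
After 4 (deposit($500)): balance=$2528.78 total_interest=$78.78
After 5 (year_end (apply 10% annual interest)): balance=$2781.65 total_interest=$331.65
After 6 (deposit($100)): balance=$2881.65 total_interest=$331.65
After 7 (deposit($500)): balance=$3381.65 total_interest=$331.65

Answer: 331.65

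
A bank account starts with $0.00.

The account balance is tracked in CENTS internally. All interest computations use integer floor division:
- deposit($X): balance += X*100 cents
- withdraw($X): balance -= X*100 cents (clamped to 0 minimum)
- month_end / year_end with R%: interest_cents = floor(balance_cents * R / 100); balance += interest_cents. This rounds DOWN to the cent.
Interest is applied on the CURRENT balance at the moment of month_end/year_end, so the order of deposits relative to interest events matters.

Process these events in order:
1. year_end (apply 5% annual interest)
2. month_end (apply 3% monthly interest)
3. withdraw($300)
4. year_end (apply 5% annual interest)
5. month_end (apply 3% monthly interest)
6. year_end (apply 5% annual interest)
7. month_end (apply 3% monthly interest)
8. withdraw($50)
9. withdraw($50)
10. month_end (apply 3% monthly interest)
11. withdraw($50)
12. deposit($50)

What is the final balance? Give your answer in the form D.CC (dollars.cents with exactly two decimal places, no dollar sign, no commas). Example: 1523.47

Answer: 50.00

Derivation:
After 1 (year_end (apply 5% annual interest)): balance=$0.00 total_interest=$0.00
After 2 (month_end (apply 3% monthly interest)): balance=$0.00 total_interest=$0.00
After 3 (withdraw($300)): balance=$0.00 total_interest=$0.00
After 4 (year_end (apply 5% annual interest)): balance=$0.00 total_interest=$0.00
After 5 (month_end (apply 3% monthly interest)): balance=$0.00 total_interest=$0.00
After 6 (year_end (apply 5% annual interest)): balance=$0.00 total_interest=$0.00
After 7 (month_end (apply 3% monthly interest)): balance=$0.00 total_interest=$0.00
After 8 (withdraw($50)): balance=$0.00 total_interest=$0.00
After 9 (withdraw($50)): balance=$0.00 total_interest=$0.00
After 10 (month_end (apply 3% monthly interest)): balance=$0.00 total_interest=$0.00
After 11 (withdraw($50)): balance=$0.00 total_interest=$0.00
After 12 (deposit($50)): balance=$50.00 total_interest=$0.00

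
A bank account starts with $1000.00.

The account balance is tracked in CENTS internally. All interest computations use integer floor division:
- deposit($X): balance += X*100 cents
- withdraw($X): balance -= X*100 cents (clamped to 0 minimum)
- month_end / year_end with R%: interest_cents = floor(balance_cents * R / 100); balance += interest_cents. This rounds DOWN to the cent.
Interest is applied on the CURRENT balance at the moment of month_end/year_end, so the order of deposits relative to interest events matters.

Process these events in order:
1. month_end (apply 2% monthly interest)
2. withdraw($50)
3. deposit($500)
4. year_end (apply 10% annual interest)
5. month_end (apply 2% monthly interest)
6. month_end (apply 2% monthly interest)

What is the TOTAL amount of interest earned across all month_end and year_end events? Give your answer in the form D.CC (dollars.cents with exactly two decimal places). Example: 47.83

Answer: 232.32

Derivation:
After 1 (month_end (apply 2% monthly interest)): balance=$1020.00 total_interest=$20.00
After 2 (withdraw($50)): balance=$970.00 total_interest=$20.00
After 3 (deposit($500)): balance=$1470.00 total_interest=$20.00
After 4 (year_end (apply 10% annual interest)): balance=$1617.00 total_interest=$167.00
After 5 (month_end (apply 2% monthly interest)): balance=$1649.34 total_interest=$199.34
After 6 (month_end (apply 2% monthly interest)): balance=$1682.32 total_interest=$232.32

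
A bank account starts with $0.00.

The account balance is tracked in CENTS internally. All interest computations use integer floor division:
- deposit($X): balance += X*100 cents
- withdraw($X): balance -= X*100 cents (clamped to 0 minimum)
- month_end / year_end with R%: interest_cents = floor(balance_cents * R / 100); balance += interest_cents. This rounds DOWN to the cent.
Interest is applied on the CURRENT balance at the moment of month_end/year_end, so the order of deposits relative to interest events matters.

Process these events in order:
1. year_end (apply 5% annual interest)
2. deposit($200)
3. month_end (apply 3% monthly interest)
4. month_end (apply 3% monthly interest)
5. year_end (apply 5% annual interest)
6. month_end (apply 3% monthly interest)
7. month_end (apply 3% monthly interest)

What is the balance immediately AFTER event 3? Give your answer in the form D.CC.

Answer: 206.00

Derivation:
After 1 (year_end (apply 5% annual interest)): balance=$0.00 total_interest=$0.00
After 2 (deposit($200)): balance=$200.00 total_interest=$0.00
After 3 (month_end (apply 3% monthly interest)): balance=$206.00 total_interest=$6.00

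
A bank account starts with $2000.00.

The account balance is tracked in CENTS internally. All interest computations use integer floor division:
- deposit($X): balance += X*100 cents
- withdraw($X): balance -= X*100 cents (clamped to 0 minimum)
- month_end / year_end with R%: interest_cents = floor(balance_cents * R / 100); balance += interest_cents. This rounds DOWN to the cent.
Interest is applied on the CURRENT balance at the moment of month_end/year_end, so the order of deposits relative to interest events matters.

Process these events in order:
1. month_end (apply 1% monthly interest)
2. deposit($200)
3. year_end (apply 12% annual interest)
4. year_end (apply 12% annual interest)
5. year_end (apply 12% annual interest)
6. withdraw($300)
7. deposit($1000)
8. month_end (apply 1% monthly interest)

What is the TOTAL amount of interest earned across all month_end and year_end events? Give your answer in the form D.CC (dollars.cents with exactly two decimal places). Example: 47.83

Answer: 957.11

Derivation:
After 1 (month_end (apply 1% monthly interest)): balance=$2020.00 total_interest=$20.00
After 2 (deposit($200)): balance=$2220.00 total_interest=$20.00
After 3 (year_end (apply 12% annual interest)): balance=$2486.40 total_interest=$286.40
After 4 (year_end (apply 12% annual interest)): balance=$2784.76 total_interest=$584.76
After 5 (year_end (apply 12% annual interest)): balance=$3118.93 total_interest=$918.93
After 6 (withdraw($300)): balance=$2818.93 total_interest=$918.93
After 7 (deposit($1000)): balance=$3818.93 total_interest=$918.93
After 8 (month_end (apply 1% monthly interest)): balance=$3857.11 total_interest=$957.11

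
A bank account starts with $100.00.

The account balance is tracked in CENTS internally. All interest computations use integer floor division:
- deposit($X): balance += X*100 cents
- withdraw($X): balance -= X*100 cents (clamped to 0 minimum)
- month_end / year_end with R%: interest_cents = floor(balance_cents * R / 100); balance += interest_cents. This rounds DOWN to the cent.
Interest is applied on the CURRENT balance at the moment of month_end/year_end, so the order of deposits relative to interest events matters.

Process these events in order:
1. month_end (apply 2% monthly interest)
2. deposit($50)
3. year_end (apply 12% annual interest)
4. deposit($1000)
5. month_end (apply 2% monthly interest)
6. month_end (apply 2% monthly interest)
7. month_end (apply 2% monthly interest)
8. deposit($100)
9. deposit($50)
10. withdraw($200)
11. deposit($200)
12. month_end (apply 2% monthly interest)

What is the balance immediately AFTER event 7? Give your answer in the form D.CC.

Answer: 1241.86

Derivation:
After 1 (month_end (apply 2% monthly interest)): balance=$102.00 total_interest=$2.00
After 2 (deposit($50)): balance=$152.00 total_interest=$2.00
After 3 (year_end (apply 12% annual interest)): balance=$170.24 total_interest=$20.24
After 4 (deposit($1000)): balance=$1170.24 total_interest=$20.24
After 5 (month_end (apply 2% monthly interest)): balance=$1193.64 total_interest=$43.64
After 6 (month_end (apply 2% monthly interest)): balance=$1217.51 total_interest=$67.51
After 7 (month_end (apply 2% monthly interest)): balance=$1241.86 total_interest=$91.86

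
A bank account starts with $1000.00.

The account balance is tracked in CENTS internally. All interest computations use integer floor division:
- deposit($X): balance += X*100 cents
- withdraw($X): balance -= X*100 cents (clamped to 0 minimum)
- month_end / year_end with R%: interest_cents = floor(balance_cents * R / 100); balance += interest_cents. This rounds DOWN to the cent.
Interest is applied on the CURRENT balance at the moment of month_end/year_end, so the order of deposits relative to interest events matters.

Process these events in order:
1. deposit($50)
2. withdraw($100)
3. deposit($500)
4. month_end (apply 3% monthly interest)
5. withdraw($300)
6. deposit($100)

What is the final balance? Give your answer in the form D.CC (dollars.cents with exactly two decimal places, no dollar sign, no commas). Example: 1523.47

After 1 (deposit($50)): balance=$1050.00 total_interest=$0.00
After 2 (withdraw($100)): balance=$950.00 total_interest=$0.00
After 3 (deposit($500)): balance=$1450.00 total_interest=$0.00
After 4 (month_end (apply 3% monthly interest)): balance=$1493.50 total_interest=$43.50
After 5 (withdraw($300)): balance=$1193.50 total_interest=$43.50
After 6 (deposit($100)): balance=$1293.50 total_interest=$43.50

Answer: 1293.50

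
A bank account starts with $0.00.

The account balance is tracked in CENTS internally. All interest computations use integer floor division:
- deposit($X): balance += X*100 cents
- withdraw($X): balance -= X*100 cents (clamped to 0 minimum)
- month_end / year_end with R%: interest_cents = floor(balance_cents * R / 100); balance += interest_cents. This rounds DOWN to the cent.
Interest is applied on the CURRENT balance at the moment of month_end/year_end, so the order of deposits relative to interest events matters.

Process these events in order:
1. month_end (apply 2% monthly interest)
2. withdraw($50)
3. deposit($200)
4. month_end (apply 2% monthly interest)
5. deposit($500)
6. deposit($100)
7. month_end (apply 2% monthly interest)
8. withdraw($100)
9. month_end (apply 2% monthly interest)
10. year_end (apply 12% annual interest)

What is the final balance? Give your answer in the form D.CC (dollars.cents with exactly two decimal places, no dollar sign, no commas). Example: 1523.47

Answer: 822.61

Derivation:
After 1 (month_end (apply 2% monthly interest)): balance=$0.00 total_interest=$0.00
After 2 (withdraw($50)): balance=$0.00 total_interest=$0.00
After 3 (deposit($200)): balance=$200.00 total_interest=$0.00
After 4 (month_end (apply 2% monthly interest)): balance=$204.00 total_interest=$4.00
After 5 (deposit($500)): balance=$704.00 total_interest=$4.00
After 6 (deposit($100)): balance=$804.00 total_interest=$4.00
After 7 (month_end (apply 2% monthly interest)): balance=$820.08 total_interest=$20.08
After 8 (withdraw($100)): balance=$720.08 total_interest=$20.08
After 9 (month_end (apply 2% monthly interest)): balance=$734.48 total_interest=$34.48
After 10 (year_end (apply 12% annual interest)): balance=$822.61 total_interest=$122.61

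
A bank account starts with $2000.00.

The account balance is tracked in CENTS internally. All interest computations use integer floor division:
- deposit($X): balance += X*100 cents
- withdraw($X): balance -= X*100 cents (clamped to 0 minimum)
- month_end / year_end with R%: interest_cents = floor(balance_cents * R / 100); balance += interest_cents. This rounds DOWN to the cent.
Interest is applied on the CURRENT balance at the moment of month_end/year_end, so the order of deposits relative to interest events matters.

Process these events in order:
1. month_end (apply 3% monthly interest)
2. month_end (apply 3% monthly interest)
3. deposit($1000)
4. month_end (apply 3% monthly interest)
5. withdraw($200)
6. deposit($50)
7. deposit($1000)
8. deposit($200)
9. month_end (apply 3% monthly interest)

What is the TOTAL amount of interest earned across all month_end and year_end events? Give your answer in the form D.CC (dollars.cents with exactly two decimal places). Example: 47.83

After 1 (month_end (apply 3% monthly interest)): balance=$2060.00 total_interest=$60.00
After 2 (month_end (apply 3% monthly interest)): balance=$2121.80 total_interest=$121.80
After 3 (deposit($1000)): balance=$3121.80 total_interest=$121.80
After 4 (month_end (apply 3% monthly interest)): balance=$3215.45 total_interest=$215.45
After 5 (withdraw($200)): balance=$3015.45 total_interest=$215.45
After 6 (deposit($50)): balance=$3065.45 total_interest=$215.45
After 7 (deposit($1000)): balance=$4065.45 total_interest=$215.45
After 8 (deposit($200)): balance=$4265.45 total_interest=$215.45
After 9 (month_end (apply 3% monthly interest)): balance=$4393.41 total_interest=$343.41

Answer: 343.41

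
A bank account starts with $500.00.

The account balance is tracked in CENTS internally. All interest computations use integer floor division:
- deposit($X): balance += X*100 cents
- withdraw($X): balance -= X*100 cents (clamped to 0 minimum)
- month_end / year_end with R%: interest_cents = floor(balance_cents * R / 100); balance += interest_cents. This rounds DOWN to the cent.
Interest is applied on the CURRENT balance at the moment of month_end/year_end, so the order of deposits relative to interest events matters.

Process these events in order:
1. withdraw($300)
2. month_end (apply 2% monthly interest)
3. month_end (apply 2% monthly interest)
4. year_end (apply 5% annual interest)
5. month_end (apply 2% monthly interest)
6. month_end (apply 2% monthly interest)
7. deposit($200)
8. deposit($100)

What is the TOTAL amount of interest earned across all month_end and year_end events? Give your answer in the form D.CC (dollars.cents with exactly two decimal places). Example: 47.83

After 1 (withdraw($300)): balance=$200.00 total_interest=$0.00
After 2 (month_end (apply 2% monthly interest)): balance=$204.00 total_interest=$4.00
After 3 (month_end (apply 2% monthly interest)): balance=$208.08 total_interest=$8.08
After 4 (year_end (apply 5% annual interest)): balance=$218.48 total_interest=$18.48
After 5 (month_end (apply 2% monthly interest)): balance=$222.84 total_interest=$22.84
After 6 (month_end (apply 2% monthly interest)): balance=$227.29 total_interest=$27.29
After 7 (deposit($200)): balance=$427.29 total_interest=$27.29
After 8 (deposit($100)): balance=$527.29 total_interest=$27.29

Answer: 27.29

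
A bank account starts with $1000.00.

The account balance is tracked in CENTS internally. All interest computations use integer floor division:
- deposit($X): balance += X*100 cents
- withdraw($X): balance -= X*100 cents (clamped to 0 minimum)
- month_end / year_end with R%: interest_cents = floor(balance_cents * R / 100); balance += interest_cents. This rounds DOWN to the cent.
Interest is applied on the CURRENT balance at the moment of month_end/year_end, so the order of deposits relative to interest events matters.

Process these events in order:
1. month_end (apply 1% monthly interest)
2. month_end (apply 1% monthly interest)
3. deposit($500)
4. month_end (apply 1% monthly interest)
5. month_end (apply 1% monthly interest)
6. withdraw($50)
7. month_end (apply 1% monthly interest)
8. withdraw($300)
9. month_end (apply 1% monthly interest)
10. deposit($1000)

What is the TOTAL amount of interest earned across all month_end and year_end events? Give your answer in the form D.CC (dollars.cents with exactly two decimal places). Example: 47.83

Answer: 77.80

Derivation:
After 1 (month_end (apply 1% monthly interest)): balance=$1010.00 total_interest=$10.00
After 2 (month_end (apply 1% monthly interest)): balance=$1020.10 total_interest=$20.10
After 3 (deposit($500)): balance=$1520.10 total_interest=$20.10
After 4 (month_end (apply 1% monthly interest)): balance=$1535.30 total_interest=$35.30
After 5 (month_end (apply 1% monthly interest)): balance=$1550.65 total_interest=$50.65
After 6 (withdraw($50)): balance=$1500.65 total_interest=$50.65
After 7 (month_end (apply 1% monthly interest)): balance=$1515.65 total_interest=$65.65
After 8 (withdraw($300)): balance=$1215.65 total_interest=$65.65
After 9 (month_end (apply 1% monthly interest)): balance=$1227.80 total_interest=$77.80
After 10 (deposit($1000)): balance=$2227.80 total_interest=$77.80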